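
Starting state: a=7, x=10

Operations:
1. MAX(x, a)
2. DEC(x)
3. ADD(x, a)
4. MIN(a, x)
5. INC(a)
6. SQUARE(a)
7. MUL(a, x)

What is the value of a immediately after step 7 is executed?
a = 1024

Tracing a through execution:
Initial: a = 7
After step 1 (MAX(x, a)): a = 7
After step 2 (DEC(x)): a = 7
After step 3 (ADD(x, a)): a = 7
After step 4 (MIN(a, x)): a = 7
After step 5 (INC(a)): a = 8
After step 6 (SQUARE(a)): a = 64
After step 7 (MUL(a, x)): a = 1024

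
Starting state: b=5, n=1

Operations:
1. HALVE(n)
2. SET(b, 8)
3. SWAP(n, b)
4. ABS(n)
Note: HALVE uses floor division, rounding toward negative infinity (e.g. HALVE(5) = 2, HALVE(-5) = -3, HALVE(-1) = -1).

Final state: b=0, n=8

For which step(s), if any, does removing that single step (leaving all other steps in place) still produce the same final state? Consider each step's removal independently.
Step(s) 4

Testing removal of each single step:
Without step 1: final = b=1, n=8 (different)
Without step 2: final = b=0, n=5 (different)
Without step 3: final = b=8, n=0 (different)
Without step 4: final = b=0, n=8 (same)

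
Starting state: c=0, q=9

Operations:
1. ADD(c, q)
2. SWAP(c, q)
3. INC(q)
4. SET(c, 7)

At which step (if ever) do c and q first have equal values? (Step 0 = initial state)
Step 1

c and q first become equal after step 1.

Comparing values at each step:
Initial: c=0, q=9
After step 1: c=9, q=9 ← equal!
After step 2: c=9, q=9 ← equal!
After step 3: c=9, q=10
After step 4: c=7, q=10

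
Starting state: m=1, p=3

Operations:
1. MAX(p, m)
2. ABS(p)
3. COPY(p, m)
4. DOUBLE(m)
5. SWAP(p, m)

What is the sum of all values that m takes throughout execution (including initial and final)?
7

Values of m at each step:
Initial: m = 1
After step 1: m = 1
After step 2: m = 1
After step 3: m = 1
After step 4: m = 2
After step 5: m = 1
Sum = 1 + 1 + 1 + 1 + 2 + 1 = 7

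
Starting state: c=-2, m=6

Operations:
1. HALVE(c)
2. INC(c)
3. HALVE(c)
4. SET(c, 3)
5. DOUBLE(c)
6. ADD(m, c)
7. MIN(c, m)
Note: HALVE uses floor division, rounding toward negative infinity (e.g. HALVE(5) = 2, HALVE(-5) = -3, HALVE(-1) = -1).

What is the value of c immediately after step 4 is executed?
c = 3

Tracing c through execution:
Initial: c = -2
After step 1 (HALVE(c)): c = -1
After step 2 (INC(c)): c = 0
After step 3 (HALVE(c)): c = 0
After step 4 (SET(c, 3)): c = 3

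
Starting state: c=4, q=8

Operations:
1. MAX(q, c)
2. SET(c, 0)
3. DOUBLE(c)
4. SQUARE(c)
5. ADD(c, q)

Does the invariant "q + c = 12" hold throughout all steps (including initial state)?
No, violated after step 2

The invariant is violated after step 2.

State at each step:
Initial: c=4, q=8
After step 1: c=4, q=8
After step 2: c=0, q=8
After step 3: c=0, q=8
After step 4: c=0, q=8
After step 5: c=8, q=8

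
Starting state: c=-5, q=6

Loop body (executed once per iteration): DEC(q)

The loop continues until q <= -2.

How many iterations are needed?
8

Tracing iterations:
Initial: c=-5, q=6
After iteration 1: c=-5, q=5
After iteration 2: c=-5, q=4
After iteration 3: c=-5, q=3
After iteration 4: c=-5, q=2
After iteration 5: c=-5, q=1
After iteration 6: c=-5, q=0
After iteration 7: c=-5, q=-1
After iteration 8: c=-5, q=-2
q <= -2 now holds, so the loop exits after 8 iterations.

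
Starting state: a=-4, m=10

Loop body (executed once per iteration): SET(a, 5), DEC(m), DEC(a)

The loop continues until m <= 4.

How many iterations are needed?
6

Tracing iterations:
Initial: a=-4, m=10
After iteration 1: a=4, m=9
After iteration 2: a=4, m=8
After iteration 3: a=4, m=7
After iteration 4: a=4, m=6
After iteration 5: a=4, m=5
After iteration 6: a=4, m=4
m <= 4 now holds, so the loop exits after 6 iterations.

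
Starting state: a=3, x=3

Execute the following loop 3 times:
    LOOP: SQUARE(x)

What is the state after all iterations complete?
a=3, x=6561

Iteration trace:
Start: a=3, x=3
After iteration 1: a=3, x=9
After iteration 2: a=3, x=81
After iteration 3: a=3, x=6561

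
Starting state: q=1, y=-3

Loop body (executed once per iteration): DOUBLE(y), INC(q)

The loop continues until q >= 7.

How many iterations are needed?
6

Tracing iterations:
Initial: q=1, y=-3
After iteration 1: q=2, y=-6
After iteration 2: q=3, y=-12
After iteration 3: q=4, y=-24
After iteration 4: q=5, y=-48
After iteration 5: q=6, y=-96
After iteration 6: q=7, y=-192
q >= 7 now holds, so the loop exits after 6 iterations.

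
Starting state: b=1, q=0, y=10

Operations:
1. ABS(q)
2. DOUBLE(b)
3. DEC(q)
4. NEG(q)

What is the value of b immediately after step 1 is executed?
b = 1

Tracing b through execution:
Initial: b = 1
After step 1 (ABS(q)): b = 1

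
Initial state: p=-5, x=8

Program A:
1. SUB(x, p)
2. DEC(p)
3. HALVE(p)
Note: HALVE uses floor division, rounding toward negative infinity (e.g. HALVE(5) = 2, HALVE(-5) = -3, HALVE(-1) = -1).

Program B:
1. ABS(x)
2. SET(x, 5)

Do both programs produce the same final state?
No

Program A final state: p=-3, x=13
Program B final state: p=-5, x=5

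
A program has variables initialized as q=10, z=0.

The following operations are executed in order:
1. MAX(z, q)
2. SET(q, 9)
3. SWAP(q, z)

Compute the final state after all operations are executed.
{q: 10, z: 9}

Step-by-step execution:
Initial: q=10, z=0
After step 1 (MAX(z, q)): q=10, z=10
After step 2 (SET(q, 9)): q=9, z=10
After step 3 (SWAP(q, z)): q=10, z=9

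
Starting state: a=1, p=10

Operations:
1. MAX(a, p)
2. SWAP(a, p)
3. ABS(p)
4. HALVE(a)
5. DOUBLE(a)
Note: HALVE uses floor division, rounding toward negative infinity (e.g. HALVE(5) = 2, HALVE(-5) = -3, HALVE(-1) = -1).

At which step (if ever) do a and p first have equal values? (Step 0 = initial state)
Step 1

a and p first become equal after step 1.

Comparing values at each step:
Initial: a=1, p=10
After step 1: a=10, p=10 ← equal!
After step 2: a=10, p=10 ← equal!
After step 3: a=10, p=10 ← equal!
After step 4: a=5, p=10
After step 5: a=10, p=10 ← equal!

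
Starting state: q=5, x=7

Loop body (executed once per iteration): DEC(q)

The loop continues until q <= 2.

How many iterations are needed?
3

Tracing iterations:
Initial: q=5, x=7
After iteration 1: q=4, x=7
After iteration 2: q=3, x=7
After iteration 3: q=2, x=7
q <= 2 now holds, so the loop exits after 3 iterations.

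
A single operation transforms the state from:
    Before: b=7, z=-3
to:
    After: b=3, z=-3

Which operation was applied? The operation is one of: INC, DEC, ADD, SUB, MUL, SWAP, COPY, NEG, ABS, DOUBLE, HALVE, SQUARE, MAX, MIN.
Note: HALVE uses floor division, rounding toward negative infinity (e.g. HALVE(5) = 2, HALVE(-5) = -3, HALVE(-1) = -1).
HALVE(b)

Analyzing the change:
Before: b=7, z=-3
After: b=3, z=-3
Variable b changed from 7 to 3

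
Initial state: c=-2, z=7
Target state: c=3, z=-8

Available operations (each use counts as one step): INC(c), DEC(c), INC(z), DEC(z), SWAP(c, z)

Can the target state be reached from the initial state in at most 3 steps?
No

The target state cannot be reached within 3 steps.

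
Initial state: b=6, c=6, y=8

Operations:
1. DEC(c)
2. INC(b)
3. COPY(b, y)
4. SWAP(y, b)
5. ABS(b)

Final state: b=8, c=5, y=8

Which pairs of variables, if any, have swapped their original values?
None

Comparing initial and final values:
c: 6 → 5
b: 6 → 8
y: 8 → 8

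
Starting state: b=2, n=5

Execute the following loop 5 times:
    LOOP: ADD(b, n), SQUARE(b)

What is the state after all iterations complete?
b=5299726695343845803536039441, n=5

Iteration trace:
Start: b=2, n=5
After iteration 1: b=49, n=5
After iteration 2: b=2916, n=5
After iteration 3: b=8532241, n=5
After iteration 4: b=72799221804516, n=5
After iteration 5: b=5299726695343845803536039441, n=5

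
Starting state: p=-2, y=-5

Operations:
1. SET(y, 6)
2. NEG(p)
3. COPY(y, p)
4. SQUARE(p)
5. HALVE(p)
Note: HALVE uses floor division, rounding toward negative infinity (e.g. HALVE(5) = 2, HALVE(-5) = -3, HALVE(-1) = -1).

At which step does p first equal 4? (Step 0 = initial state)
Step 4

Tracing p:
Initial: p = -2
After step 1: p = -2
After step 2: p = 2
After step 3: p = 2
After step 4: p = 4 ← first occurrence
After step 5: p = 2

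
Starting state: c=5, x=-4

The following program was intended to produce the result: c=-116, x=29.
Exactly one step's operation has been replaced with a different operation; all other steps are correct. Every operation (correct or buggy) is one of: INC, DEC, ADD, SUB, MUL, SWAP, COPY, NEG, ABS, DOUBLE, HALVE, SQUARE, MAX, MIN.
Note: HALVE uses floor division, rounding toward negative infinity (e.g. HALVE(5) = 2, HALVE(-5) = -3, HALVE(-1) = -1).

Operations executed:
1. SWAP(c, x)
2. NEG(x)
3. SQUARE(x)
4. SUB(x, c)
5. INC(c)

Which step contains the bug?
Step 5

Trace with buggy code:
Initial: c=5, x=-4
After step 1: c=-4, x=5
After step 2: c=-4, x=-5
After step 3: c=-4, x=25
After step 4: c=-4, x=29
After step 5: c=-3, x=29
Actual final c=-3, x=29 ≠ expected c=-116, x=29.
Step 5 is the only position where a single-operation replacement can produce the expected result.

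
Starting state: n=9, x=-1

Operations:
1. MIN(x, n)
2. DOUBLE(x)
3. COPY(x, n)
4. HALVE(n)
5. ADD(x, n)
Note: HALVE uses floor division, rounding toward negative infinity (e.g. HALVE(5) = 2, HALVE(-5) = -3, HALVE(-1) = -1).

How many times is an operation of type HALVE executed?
1

Counting HALVE operations:
Step 4: HALVE(n) ← HALVE
Total: 1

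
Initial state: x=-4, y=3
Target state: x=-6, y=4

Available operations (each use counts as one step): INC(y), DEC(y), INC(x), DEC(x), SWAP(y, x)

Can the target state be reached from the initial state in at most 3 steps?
Yes

Path (3 steps): INC(y) → DEC(x) → DEC(x)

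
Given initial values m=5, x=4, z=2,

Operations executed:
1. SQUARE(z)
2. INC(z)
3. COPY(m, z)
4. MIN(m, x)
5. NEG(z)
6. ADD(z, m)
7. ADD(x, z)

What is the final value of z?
z = -1

Tracing execution:
Step 1: SQUARE(z) → z = 4
Step 2: INC(z) → z = 5
Step 3: COPY(m, z) → z = 5
Step 4: MIN(m, x) → z = 5
Step 5: NEG(z) → z = -5
Step 6: ADD(z, m) → z = -1
Step 7: ADD(x, z) → z = -1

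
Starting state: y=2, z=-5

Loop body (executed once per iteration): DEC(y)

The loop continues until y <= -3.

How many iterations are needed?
5

Tracing iterations:
Initial: y=2, z=-5
After iteration 1: y=1, z=-5
After iteration 2: y=0, z=-5
After iteration 3: y=-1, z=-5
After iteration 4: y=-2, z=-5
After iteration 5: y=-3, z=-5
y <= -3 now holds, so the loop exits after 5 iterations.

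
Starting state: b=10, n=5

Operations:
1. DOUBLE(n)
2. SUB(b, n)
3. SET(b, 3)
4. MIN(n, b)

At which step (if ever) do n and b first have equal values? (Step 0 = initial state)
Step 1

n and b first become equal after step 1.

Comparing values at each step:
Initial: n=5, b=10
After step 1: n=10, b=10 ← equal!
After step 2: n=10, b=0
After step 3: n=10, b=3
After step 4: n=3, b=3 ← equal!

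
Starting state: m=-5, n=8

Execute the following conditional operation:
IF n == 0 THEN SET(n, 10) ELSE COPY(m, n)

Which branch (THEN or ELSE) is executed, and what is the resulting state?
Branch: ELSE, Final state: m=8, n=8

Evaluating condition: n == 0
n = 8
Condition is False, so ELSE branch executes
After COPY(m, n): m=8, n=8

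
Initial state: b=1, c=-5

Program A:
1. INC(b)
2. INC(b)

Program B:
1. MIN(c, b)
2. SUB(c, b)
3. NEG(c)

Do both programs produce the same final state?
No

Program A final state: b=3, c=-5
Program B final state: b=1, c=6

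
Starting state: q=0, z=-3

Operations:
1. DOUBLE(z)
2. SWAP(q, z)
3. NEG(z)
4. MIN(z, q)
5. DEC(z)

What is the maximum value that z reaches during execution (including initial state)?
0

Values of z at each step:
Initial: z = -3
After step 1: z = -6
After step 2: z = 0 ← maximum
After step 3: z = 0
After step 4: z = -6
After step 5: z = -7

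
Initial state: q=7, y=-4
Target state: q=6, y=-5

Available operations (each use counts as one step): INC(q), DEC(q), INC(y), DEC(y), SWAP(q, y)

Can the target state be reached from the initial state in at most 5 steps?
Yes

Path (2 steps): DEC(q) → DEC(y)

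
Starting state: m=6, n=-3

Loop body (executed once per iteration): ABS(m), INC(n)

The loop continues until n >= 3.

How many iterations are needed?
6

Tracing iterations:
Initial: m=6, n=-3
After iteration 1: m=6, n=-2
After iteration 2: m=6, n=-1
After iteration 3: m=6, n=0
After iteration 4: m=6, n=1
After iteration 5: m=6, n=2
After iteration 6: m=6, n=3
n >= 3 now holds, so the loop exits after 6 iterations.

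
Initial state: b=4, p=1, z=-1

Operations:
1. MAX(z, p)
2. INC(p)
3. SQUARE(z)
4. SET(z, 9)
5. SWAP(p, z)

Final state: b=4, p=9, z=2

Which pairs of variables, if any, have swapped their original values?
None

Comparing initial and final values:
z: -1 → 2
b: 4 → 4
p: 1 → 9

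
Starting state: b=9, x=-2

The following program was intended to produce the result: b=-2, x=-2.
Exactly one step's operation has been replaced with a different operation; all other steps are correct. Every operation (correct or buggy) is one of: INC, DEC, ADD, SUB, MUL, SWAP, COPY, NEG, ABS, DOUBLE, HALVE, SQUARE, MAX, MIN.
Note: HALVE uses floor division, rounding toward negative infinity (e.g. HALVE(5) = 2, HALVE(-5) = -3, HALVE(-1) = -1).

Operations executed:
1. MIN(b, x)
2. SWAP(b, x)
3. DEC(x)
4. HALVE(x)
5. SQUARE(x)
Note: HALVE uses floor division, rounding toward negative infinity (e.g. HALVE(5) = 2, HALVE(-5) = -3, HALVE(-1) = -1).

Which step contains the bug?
Step 5

Trace with buggy code:
Initial: b=9, x=-2
After step 1: b=-2, x=-2
After step 2: b=-2, x=-2
After step 3: b=-2, x=-3
After step 4: b=-2, x=-2
After step 5: b=-2, x=4
Actual final b=-2, x=4 ≠ expected b=-2, x=-2.
Step 5 is the only position where a single-operation replacement can produce the expected result.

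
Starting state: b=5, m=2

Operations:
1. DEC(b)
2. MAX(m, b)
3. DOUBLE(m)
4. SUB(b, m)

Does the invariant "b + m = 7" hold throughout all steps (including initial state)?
No, violated after step 1

The invariant is violated after step 1.

State at each step:
Initial: b=5, m=2
After step 1: b=4, m=2
After step 2: b=4, m=4
After step 3: b=4, m=8
After step 4: b=-4, m=8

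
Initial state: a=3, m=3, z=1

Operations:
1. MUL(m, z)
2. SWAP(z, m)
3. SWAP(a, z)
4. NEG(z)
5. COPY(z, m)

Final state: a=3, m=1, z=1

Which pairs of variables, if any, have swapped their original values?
None

Comparing initial and final values:
a: 3 → 3
m: 3 → 1
z: 1 → 1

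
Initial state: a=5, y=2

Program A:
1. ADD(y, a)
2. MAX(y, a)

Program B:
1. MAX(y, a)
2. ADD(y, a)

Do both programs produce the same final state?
No

Program A final state: a=5, y=7
Program B final state: a=5, y=10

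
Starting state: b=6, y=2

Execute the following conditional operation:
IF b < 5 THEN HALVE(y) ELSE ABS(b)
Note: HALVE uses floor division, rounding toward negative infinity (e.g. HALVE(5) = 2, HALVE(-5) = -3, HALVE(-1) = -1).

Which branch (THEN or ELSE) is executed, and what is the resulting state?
Branch: ELSE, Final state: b=6, y=2

Evaluating condition: b < 5
b = 6
Condition is False, so ELSE branch executes
After ABS(b): b=6, y=2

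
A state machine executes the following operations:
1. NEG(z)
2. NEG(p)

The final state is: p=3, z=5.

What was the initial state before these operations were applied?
p=-3, z=-5

Working backwards:
Final state: p=3, z=5
Before step 2 (NEG(p)): p=-3, z=5
Before step 1 (NEG(z)): p=-3, z=-5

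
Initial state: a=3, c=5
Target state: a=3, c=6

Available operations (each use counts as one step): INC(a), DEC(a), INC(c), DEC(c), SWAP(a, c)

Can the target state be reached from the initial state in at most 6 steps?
Yes

Path (1 step): INC(c)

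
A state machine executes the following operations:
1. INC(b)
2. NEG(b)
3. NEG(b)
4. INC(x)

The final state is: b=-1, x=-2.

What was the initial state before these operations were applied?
b=-2, x=-3

Working backwards:
Final state: b=-1, x=-2
Before step 4 (INC(x)): b=-1, x=-3
Before step 3 (NEG(b)): b=1, x=-3
Before step 2 (NEG(b)): b=-1, x=-3
Before step 1 (INC(b)): b=-2, x=-3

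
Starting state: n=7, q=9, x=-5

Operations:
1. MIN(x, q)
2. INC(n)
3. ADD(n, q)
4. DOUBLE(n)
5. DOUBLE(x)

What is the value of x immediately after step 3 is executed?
x = -5

Tracing x through execution:
Initial: x = -5
After step 1 (MIN(x, q)): x = -5
After step 2 (INC(n)): x = -5
After step 3 (ADD(n, q)): x = -5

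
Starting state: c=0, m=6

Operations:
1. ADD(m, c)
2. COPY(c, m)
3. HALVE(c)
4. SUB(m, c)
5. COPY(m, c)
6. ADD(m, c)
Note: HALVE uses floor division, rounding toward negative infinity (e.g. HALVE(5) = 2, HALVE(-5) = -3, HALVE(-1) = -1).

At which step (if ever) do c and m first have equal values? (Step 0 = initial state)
Step 2

c and m first become equal after step 2.

Comparing values at each step:
Initial: c=0, m=6
After step 1: c=0, m=6
After step 2: c=6, m=6 ← equal!
After step 3: c=3, m=6
After step 4: c=3, m=3 ← equal!
After step 5: c=3, m=3 ← equal!
After step 6: c=3, m=6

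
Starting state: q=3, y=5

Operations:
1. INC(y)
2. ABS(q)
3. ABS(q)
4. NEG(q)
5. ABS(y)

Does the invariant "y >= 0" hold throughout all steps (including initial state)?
Yes

The invariant holds at every step.

State at each step:
Initial: q=3, y=5
After step 1: q=3, y=6
After step 2: q=3, y=6
After step 3: q=3, y=6
After step 4: q=-3, y=6
After step 5: q=-3, y=6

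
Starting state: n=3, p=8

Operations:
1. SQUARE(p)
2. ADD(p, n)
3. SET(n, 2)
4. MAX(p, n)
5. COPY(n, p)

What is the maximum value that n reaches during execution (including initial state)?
67

Values of n at each step:
Initial: n = 3
After step 1: n = 3
After step 2: n = 3
After step 3: n = 2
After step 4: n = 2
After step 5: n = 67 ← maximum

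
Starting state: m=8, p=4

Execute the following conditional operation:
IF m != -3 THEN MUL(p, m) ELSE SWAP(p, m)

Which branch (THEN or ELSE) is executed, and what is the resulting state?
Branch: THEN, Final state: m=8, p=32

Evaluating condition: m != -3
m = 8
Condition is True, so THEN branch executes
After MUL(p, m): m=8, p=32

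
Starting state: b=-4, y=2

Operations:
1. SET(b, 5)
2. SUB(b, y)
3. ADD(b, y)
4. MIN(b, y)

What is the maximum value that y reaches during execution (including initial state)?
2

Values of y at each step:
Initial: y = 2 ← maximum
After step 1: y = 2
After step 2: y = 2
After step 3: y = 2
After step 4: y = 2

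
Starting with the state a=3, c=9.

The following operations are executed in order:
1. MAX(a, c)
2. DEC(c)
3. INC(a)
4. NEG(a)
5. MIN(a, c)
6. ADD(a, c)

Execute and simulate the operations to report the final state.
{a: -2, c: 8}

Step-by-step execution:
Initial: a=3, c=9
After step 1 (MAX(a, c)): a=9, c=9
After step 2 (DEC(c)): a=9, c=8
After step 3 (INC(a)): a=10, c=8
After step 4 (NEG(a)): a=-10, c=8
After step 5 (MIN(a, c)): a=-10, c=8
After step 6 (ADD(a, c)): a=-2, c=8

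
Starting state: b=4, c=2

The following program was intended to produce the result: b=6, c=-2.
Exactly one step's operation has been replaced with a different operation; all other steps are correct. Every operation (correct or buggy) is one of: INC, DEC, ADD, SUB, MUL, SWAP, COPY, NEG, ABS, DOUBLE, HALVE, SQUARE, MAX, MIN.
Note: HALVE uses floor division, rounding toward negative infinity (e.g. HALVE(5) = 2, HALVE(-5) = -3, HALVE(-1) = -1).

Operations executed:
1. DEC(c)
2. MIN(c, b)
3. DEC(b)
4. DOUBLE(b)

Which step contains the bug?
Step 1

Trace with buggy code:
Initial: b=4, c=2
After step 1: b=4, c=1
After step 2: b=4, c=1
After step 3: b=3, c=1
After step 4: b=6, c=1
Actual final b=6, c=1 ≠ expected b=6, c=-2.
Step 1 is the only position where a single-operation replacement can produce the expected result.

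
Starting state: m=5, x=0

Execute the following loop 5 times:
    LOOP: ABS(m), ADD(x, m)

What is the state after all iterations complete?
m=5, x=25

Iteration trace:
Start: m=5, x=0
After iteration 1: m=5, x=5
After iteration 2: m=5, x=10
After iteration 3: m=5, x=15
After iteration 4: m=5, x=20
After iteration 5: m=5, x=25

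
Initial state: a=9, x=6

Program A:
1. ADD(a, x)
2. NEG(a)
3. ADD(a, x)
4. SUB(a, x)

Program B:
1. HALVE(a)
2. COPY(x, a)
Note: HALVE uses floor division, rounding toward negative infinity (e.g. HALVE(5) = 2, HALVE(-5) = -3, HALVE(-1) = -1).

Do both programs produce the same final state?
No

Program A final state: a=-15, x=6
Program B final state: a=4, x=4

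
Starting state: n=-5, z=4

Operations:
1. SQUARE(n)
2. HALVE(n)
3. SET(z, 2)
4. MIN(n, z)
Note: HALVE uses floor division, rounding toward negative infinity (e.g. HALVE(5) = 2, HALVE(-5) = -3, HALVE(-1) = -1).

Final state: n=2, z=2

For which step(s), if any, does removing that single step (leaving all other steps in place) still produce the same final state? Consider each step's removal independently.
Step(s) 2

Testing removal of each single step:
Without step 1: final = n=-3, z=2 (different)
Without step 2: final = n=2, z=2 (same)
Without step 3: final = n=4, z=4 (different)
Without step 4: final = n=12, z=2 (different)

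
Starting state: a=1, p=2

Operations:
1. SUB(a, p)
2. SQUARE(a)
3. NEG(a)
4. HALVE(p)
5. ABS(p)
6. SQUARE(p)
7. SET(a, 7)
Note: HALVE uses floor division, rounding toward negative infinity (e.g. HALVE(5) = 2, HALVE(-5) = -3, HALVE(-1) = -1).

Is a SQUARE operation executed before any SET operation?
Yes

First SQUARE: step 2
First SET: step 7
Since 2 < 7, SQUARE comes first.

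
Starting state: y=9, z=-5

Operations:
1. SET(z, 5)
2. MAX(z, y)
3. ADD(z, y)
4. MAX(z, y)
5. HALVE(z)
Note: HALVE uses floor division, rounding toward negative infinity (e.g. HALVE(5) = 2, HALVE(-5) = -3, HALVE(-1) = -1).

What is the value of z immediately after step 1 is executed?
z = 5

Tracing z through execution:
Initial: z = -5
After step 1 (SET(z, 5)): z = 5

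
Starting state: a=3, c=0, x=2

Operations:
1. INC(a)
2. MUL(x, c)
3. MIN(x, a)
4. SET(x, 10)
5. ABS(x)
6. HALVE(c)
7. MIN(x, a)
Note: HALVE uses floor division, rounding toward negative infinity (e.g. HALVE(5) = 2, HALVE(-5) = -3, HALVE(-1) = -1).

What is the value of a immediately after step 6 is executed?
a = 4

Tracing a through execution:
Initial: a = 3
After step 1 (INC(a)): a = 4
After step 2 (MUL(x, c)): a = 4
After step 3 (MIN(x, a)): a = 4
After step 4 (SET(x, 10)): a = 4
After step 5 (ABS(x)): a = 4
After step 6 (HALVE(c)): a = 4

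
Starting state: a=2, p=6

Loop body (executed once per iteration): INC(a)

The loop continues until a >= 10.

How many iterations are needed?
8

Tracing iterations:
Initial: a=2, p=6
After iteration 1: a=3, p=6
After iteration 2: a=4, p=6
After iteration 3: a=5, p=6
After iteration 4: a=6, p=6
After iteration 5: a=7, p=6
After iteration 6: a=8, p=6
After iteration 7: a=9, p=6
After iteration 8: a=10, p=6
a >= 10 now holds, so the loop exits after 8 iterations.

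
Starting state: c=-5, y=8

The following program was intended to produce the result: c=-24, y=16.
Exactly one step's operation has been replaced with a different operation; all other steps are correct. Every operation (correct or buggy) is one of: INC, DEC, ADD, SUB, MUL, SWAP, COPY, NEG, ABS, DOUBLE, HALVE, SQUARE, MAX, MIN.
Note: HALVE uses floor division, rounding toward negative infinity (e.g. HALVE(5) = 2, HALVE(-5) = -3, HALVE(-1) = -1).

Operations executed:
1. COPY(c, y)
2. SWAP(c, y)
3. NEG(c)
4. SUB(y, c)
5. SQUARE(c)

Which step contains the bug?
Step 5

Trace with buggy code:
Initial: c=-5, y=8
After step 1: c=8, y=8
After step 2: c=8, y=8
After step 3: c=-8, y=8
After step 4: c=-8, y=16
After step 5: c=64, y=16
Actual final c=64, y=16 ≠ expected c=-24, y=16.
Step 5 is the only position where a single-operation replacement can produce the expected result.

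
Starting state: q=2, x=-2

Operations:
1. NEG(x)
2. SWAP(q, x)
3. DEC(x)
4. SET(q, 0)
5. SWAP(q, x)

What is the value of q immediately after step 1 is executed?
q = 2

Tracing q through execution:
Initial: q = 2
After step 1 (NEG(x)): q = 2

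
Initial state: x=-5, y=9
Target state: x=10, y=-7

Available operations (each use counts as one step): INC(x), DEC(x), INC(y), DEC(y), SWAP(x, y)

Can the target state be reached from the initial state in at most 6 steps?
Yes

Path (4 steps): DEC(x) → DEC(x) → INC(y) → SWAP(x, y)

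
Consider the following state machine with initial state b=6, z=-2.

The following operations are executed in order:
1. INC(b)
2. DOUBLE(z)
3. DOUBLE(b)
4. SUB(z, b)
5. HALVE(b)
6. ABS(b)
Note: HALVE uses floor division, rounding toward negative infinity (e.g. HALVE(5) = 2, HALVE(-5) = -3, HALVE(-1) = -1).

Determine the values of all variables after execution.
{b: 7, z: -18}

Step-by-step execution:
Initial: b=6, z=-2
After step 1 (INC(b)): b=7, z=-2
After step 2 (DOUBLE(z)): b=7, z=-4
After step 3 (DOUBLE(b)): b=14, z=-4
After step 4 (SUB(z, b)): b=14, z=-18
After step 5 (HALVE(b)): b=7, z=-18
After step 6 (ABS(b)): b=7, z=-18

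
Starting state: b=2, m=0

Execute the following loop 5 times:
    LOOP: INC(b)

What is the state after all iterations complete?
b=7, m=0

Iteration trace:
Start: b=2, m=0
After iteration 1: b=3, m=0
After iteration 2: b=4, m=0
After iteration 3: b=5, m=0
After iteration 4: b=6, m=0
After iteration 5: b=7, m=0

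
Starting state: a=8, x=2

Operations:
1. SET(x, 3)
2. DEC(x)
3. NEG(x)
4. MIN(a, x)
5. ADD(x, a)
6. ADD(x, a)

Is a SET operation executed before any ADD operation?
Yes

First SET: step 1
First ADD: step 5
Since 1 < 5, SET comes first.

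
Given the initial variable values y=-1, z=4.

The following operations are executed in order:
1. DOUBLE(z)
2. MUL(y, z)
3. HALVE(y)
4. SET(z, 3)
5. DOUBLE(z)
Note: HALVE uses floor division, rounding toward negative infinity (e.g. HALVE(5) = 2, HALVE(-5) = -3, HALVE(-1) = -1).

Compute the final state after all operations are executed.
{y: -4, z: 6}

Step-by-step execution:
Initial: y=-1, z=4
After step 1 (DOUBLE(z)): y=-1, z=8
After step 2 (MUL(y, z)): y=-8, z=8
After step 3 (HALVE(y)): y=-4, z=8
After step 4 (SET(z, 3)): y=-4, z=3
After step 5 (DOUBLE(z)): y=-4, z=6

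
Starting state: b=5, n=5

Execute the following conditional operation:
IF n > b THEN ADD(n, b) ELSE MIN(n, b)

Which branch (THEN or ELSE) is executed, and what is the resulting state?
Branch: ELSE, Final state: b=5, n=5

Evaluating condition: n > b
n = 5, b = 5
Condition is False, so ELSE branch executes
After MIN(n, b): b=5, n=5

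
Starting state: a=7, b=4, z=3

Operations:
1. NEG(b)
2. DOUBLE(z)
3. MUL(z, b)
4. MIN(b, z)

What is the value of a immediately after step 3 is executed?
a = 7

Tracing a through execution:
Initial: a = 7
After step 1 (NEG(b)): a = 7
After step 2 (DOUBLE(z)): a = 7
After step 3 (MUL(z, b)): a = 7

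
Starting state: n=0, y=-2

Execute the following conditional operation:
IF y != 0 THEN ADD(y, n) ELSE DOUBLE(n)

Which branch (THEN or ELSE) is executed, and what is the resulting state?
Branch: THEN, Final state: n=0, y=-2

Evaluating condition: y != 0
y = -2
Condition is True, so THEN branch executes
After ADD(y, n): n=0, y=-2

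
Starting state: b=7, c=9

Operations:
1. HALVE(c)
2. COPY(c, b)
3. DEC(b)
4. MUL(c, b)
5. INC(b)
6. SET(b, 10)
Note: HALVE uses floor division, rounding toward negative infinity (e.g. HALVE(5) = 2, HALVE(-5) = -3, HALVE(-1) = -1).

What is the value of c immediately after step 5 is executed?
c = 42

Tracing c through execution:
Initial: c = 9
After step 1 (HALVE(c)): c = 4
After step 2 (COPY(c, b)): c = 7
After step 3 (DEC(b)): c = 7
After step 4 (MUL(c, b)): c = 42
After step 5 (INC(b)): c = 42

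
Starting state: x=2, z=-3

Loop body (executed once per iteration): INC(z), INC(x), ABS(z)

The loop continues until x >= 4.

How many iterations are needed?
2

Tracing iterations:
Initial: x=2, z=-3
After iteration 1: x=3, z=2
After iteration 2: x=4, z=3
x >= 4 now holds, so the loop exits after 2 iterations.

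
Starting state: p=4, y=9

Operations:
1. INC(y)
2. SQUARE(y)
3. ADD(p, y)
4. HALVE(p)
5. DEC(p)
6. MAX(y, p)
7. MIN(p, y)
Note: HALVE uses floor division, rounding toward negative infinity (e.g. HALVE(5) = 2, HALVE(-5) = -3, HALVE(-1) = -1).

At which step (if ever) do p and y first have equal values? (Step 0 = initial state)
Never

p and y never become equal during execution.

Comparing values at each step:
Initial: p=4, y=9
After step 1: p=4, y=10
After step 2: p=4, y=100
After step 3: p=104, y=100
After step 4: p=52, y=100
After step 5: p=51, y=100
After step 6: p=51, y=100
After step 7: p=51, y=100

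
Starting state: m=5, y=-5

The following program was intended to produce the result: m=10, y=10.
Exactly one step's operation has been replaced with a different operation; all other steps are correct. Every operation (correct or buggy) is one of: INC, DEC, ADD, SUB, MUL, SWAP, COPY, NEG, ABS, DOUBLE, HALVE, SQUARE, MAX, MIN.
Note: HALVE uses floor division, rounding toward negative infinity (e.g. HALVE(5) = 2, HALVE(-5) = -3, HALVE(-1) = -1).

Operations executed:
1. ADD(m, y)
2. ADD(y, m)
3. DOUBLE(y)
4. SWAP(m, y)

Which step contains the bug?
Step 1

Trace with buggy code:
Initial: m=5, y=-5
After step 1: m=0, y=-5
After step 2: m=0, y=-5
After step 3: m=0, y=-10
After step 4: m=-10, y=0
Actual final m=-10, y=0 ≠ expected m=10, y=10.
Step 1 is the only position where a single-operation replacement can produce the expected result.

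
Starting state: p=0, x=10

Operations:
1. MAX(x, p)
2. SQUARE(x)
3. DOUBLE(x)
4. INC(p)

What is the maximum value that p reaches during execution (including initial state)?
1

Values of p at each step:
Initial: p = 0
After step 1: p = 0
After step 2: p = 0
After step 3: p = 0
After step 4: p = 1 ← maximum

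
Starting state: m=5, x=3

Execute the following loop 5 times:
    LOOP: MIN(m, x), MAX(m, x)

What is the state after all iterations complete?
m=3, x=3

Iteration trace:
Start: m=5, x=3
After iteration 1: m=3, x=3
After iteration 2: m=3, x=3
After iteration 3: m=3, x=3
After iteration 4: m=3, x=3
After iteration 5: m=3, x=3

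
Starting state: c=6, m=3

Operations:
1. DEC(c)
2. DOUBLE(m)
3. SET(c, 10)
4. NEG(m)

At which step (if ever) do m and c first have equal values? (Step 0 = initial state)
Never

m and c never become equal during execution.

Comparing values at each step:
Initial: m=3, c=6
After step 1: m=3, c=5
After step 2: m=6, c=5
After step 3: m=6, c=10
After step 4: m=-6, c=10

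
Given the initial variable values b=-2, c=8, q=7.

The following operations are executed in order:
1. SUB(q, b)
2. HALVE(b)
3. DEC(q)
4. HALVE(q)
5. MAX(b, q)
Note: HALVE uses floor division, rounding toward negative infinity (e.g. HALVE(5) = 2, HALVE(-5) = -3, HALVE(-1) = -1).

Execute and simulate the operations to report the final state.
{b: 4, c: 8, q: 4}

Step-by-step execution:
Initial: b=-2, c=8, q=7
After step 1 (SUB(q, b)): b=-2, c=8, q=9
After step 2 (HALVE(b)): b=-1, c=8, q=9
After step 3 (DEC(q)): b=-1, c=8, q=8
After step 4 (HALVE(q)): b=-1, c=8, q=4
After step 5 (MAX(b, q)): b=4, c=8, q=4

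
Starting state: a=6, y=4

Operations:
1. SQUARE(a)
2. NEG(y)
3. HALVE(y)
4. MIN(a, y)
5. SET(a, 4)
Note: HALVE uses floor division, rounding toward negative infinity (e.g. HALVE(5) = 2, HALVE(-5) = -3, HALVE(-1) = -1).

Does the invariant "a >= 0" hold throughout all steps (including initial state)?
No, violated after step 4

The invariant is violated after step 4.

State at each step:
Initial: a=6, y=4
After step 1: a=36, y=4
After step 2: a=36, y=-4
After step 3: a=36, y=-2
After step 4: a=-2, y=-2
After step 5: a=4, y=-2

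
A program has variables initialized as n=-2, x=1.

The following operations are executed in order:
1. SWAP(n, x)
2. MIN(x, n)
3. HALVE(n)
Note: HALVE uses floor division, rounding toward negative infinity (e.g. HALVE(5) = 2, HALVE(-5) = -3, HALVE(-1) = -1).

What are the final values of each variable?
{n: 0, x: -2}

Step-by-step execution:
Initial: n=-2, x=1
After step 1 (SWAP(n, x)): n=1, x=-2
After step 2 (MIN(x, n)): n=1, x=-2
After step 3 (HALVE(n)): n=0, x=-2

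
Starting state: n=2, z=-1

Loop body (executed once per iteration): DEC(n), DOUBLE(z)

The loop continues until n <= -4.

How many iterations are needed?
6

Tracing iterations:
Initial: n=2, z=-1
After iteration 1: n=1, z=-2
After iteration 2: n=0, z=-4
After iteration 3: n=-1, z=-8
After iteration 4: n=-2, z=-16
After iteration 5: n=-3, z=-32
After iteration 6: n=-4, z=-64
n <= -4 now holds, so the loop exits after 6 iterations.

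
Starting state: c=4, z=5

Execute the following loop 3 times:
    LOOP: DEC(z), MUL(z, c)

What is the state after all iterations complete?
c=4, z=236

Iteration trace:
Start: c=4, z=5
After iteration 1: c=4, z=16
After iteration 2: c=4, z=60
After iteration 3: c=4, z=236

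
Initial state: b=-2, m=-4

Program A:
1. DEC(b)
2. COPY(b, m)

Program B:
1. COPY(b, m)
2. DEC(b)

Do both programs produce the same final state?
No

Program A final state: b=-4, m=-4
Program B final state: b=-5, m=-4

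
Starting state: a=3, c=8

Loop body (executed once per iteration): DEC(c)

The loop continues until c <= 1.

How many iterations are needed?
7

Tracing iterations:
Initial: a=3, c=8
After iteration 1: a=3, c=7
After iteration 2: a=3, c=6
After iteration 3: a=3, c=5
After iteration 4: a=3, c=4
After iteration 5: a=3, c=3
After iteration 6: a=3, c=2
After iteration 7: a=3, c=1
c <= 1 now holds, so the loop exits after 7 iterations.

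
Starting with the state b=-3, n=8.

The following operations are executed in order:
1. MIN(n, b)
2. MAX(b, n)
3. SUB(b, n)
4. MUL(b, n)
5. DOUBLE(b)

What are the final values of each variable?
{b: 0, n: -3}

Step-by-step execution:
Initial: b=-3, n=8
After step 1 (MIN(n, b)): b=-3, n=-3
After step 2 (MAX(b, n)): b=-3, n=-3
After step 3 (SUB(b, n)): b=0, n=-3
After step 4 (MUL(b, n)): b=0, n=-3
After step 5 (DOUBLE(b)): b=0, n=-3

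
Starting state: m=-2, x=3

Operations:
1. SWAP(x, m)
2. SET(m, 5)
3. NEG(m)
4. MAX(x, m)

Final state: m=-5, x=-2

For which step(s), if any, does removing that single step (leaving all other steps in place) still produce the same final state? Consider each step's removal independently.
Step(s) 4

Testing removal of each single step:
Without step 1: final = m=-5, x=3 (different)
Without step 2: final = m=-3, x=-2 (different)
Without step 3: final = m=5, x=5 (different)
Without step 4: final = m=-5, x=-2 (same)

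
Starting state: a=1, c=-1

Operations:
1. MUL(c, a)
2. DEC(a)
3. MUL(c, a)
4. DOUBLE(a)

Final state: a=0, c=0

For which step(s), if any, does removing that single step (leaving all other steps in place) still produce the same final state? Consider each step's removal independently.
Step(s) 1, 4

Testing removal of each single step:
Without step 1: final = a=0, c=0 (same)
Without step 2: final = a=2, c=-1 (different)
Without step 3: final = a=0, c=-1 (different)
Without step 4: final = a=0, c=0 (same)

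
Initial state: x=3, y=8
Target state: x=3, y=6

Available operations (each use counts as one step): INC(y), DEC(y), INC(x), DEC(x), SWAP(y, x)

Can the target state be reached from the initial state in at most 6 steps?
Yes

Path (2 steps): DEC(y) → DEC(y)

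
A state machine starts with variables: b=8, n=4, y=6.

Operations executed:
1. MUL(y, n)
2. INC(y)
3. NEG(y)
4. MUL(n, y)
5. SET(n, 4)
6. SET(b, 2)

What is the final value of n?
n = 4

Tracing execution:
Step 1: MUL(y, n) → n = 4
Step 2: INC(y) → n = 4
Step 3: NEG(y) → n = 4
Step 4: MUL(n, y) → n = -100
Step 5: SET(n, 4) → n = 4
Step 6: SET(b, 2) → n = 4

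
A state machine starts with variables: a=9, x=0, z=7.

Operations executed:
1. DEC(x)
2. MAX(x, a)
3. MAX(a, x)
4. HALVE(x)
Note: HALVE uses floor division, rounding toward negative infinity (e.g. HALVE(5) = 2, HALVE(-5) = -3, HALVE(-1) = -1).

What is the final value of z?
z = 7

Tracing execution:
Step 1: DEC(x) → z = 7
Step 2: MAX(x, a) → z = 7
Step 3: MAX(a, x) → z = 7
Step 4: HALVE(x) → z = 7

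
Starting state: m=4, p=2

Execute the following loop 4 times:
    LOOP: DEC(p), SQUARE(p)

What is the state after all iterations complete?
m=4, p=0

Iteration trace:
Start: m=4, p=2
After iteration 1: m=4, p=1
After iteration 2: m=4, p=0
After iteration 3: m=4, p=1
After iteration 4: m=4, p=0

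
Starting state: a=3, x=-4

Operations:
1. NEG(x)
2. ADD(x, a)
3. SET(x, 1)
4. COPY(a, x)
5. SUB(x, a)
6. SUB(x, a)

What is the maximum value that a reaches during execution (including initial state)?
3

Values of a at each step:
Initial: a = 3 ← maximum
After step 1: a = 3
After step 2: a = 3
After step 3: a = 3
After step 4: a = 1
After step 5: a = 1
After step 6: a = 1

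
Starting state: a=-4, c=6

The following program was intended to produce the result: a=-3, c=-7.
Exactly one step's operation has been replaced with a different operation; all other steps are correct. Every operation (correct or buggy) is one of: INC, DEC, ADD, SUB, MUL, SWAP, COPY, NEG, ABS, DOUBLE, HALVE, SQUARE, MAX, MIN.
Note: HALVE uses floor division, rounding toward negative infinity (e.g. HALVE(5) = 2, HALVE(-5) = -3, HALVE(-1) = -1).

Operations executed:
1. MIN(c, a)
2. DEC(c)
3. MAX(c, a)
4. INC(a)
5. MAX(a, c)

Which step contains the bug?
Step 5

Trace with buggy code:
Initial: a=-4, c=6
After step 1: a=-4, c=-4
After step 2: a=-4, c=-5
After step 3: a=-4, c=-4
After step 4: a=-3, c=-4
After step 5: a=-3, c=-4
Actual final a=-3, c=-4 ≠ expected a=-3, c=-7.
Step 5 is the only position where a single-operation replacement can produce the expected result.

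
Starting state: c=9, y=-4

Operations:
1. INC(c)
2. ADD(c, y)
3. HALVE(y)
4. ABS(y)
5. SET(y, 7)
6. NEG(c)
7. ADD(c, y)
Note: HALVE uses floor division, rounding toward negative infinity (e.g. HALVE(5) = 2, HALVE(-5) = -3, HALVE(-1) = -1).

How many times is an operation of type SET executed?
1

Counting SET operations:
Step 5: SET(y, 7) ← SET
Total: 1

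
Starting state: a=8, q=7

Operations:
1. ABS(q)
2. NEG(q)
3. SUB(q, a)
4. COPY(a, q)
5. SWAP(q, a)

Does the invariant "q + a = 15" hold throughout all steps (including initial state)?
No, violated after step 2

The invariant is violated after step 2.

State at each step:
Initial: a=8, q=7
After step 1: a=8, q=7
After step 2: a=8, q=-7
After step 3: a=8, q=-15
After step 4: a=-15, q=-15
After step 5: a=-15, q=-15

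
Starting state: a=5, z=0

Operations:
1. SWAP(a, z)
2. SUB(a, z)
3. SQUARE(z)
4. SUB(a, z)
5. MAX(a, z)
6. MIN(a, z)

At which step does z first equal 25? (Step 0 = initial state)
Step 3

Tracing z:
Initial: z = 0
After step 1: z = 5
After step 2: z = 5
After step 3: z = 25 ← first occurrence
After step 4: z = 25
After step 5: z = 25
After step 6: z = 25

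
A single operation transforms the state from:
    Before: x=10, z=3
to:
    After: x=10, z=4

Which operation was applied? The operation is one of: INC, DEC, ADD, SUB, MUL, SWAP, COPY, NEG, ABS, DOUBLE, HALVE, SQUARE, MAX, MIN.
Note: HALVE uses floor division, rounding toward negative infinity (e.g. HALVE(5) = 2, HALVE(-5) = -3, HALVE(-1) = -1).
INC(z)

Analyzing the change:
Before: x=10, z=3
After: x=10, z=4
Variable z changed from 3 to 4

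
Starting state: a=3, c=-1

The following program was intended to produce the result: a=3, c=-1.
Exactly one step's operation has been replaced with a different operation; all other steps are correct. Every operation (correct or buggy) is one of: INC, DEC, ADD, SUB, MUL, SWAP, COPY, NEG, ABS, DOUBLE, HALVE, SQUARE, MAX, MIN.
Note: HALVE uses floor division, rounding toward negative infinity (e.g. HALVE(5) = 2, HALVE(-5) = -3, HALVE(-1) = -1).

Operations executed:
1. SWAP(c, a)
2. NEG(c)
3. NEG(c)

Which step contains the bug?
Step 1

Trace with buggy code:
Initial: a=3, c=-1
After step 1: a=-1, c=3
After step 2: a=-1, c=-3
After step 3: a=-1, c=3
Actual final a=-1, c=3 ≠ expected a=3, c=-1.
Step 1 is the only position where a single-operation replacement can produce the expected result.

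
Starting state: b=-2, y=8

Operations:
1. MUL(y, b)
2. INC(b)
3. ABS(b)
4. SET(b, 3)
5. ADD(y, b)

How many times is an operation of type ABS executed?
1

Counting ABS operations:
Step 3: ABS(b) ← ABS
Total: 1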